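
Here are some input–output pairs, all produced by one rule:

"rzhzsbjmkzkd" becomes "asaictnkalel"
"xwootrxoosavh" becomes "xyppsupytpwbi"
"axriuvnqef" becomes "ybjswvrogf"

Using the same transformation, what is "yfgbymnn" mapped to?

gzchnzoo

What's happening: shift every letter 1 place forward in the alphabet (wrapping around), then swap each adjacent pair of characters (1↔2, 3↔4, ...).
Working it through for "yfgbymnn": intermediate "zghcznoo", final "gzchnzoo".
(Check on "rzhzsbjmkzkd": → "saiatcknlale" → "asaictnkalel" ✓)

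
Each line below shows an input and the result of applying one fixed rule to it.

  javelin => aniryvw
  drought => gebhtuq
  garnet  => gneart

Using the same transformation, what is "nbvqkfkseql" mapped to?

yoidxsxfrda

The rule is to swap the first and last characters, then shift every letter 13 places forward in the alphabet (wrapping around) — i.e. ROT13.
Starting from "nbvqkfkseql": after the first operation, "lbvqkfkseqn"; after the second, "yoidxsxfrda".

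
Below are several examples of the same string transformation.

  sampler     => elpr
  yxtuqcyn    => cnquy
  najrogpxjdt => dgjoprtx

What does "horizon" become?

inoz

What's happening: delete the first 3 characters, then sort the characters into alphabetical order.
Starting from "horizon": after the first operation, "izon"; after the second, "inoz".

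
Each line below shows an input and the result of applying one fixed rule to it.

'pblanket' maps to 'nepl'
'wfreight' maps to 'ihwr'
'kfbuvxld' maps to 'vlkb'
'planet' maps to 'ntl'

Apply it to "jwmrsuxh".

The transformation: swap the front and back halves of the string, then keep every other character starting from the first (positions 1st, 3rd, 5th, ...).
On "jwmrsuxh": the first step gives "suxhjwmr", and the second then gives "sxjm".

sxjm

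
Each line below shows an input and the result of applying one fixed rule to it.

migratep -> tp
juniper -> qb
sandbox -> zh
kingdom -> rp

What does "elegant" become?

Looking at the pairs, the operation is to shift every letter 7 places forward in the alphabet (wrapping around), then keep only the first 2 characters.
On "elegant": the first step gives "lslnhua", and the second then gives "ls".

ls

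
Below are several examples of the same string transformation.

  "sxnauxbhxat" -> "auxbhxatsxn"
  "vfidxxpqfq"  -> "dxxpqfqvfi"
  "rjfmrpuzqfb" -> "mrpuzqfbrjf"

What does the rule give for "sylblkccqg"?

Rule — move the first 3 characters to the end (rotate left by 3).
Doing the same to "sylblkccqg": "blkccqgsyl".

blkccqgsyl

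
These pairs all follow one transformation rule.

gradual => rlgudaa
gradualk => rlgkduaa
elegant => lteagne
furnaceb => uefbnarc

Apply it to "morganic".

Each output is the input with this applied: swap each adjacent pair of characters (1↔2, 3↔4, ...), then take characters alternately from the front and the back (1st, last, 2nd, 2nd-last, ...).
Working it through for "morganic": intermediate "omgrnaci", final "oimcgarn".

oimcgarn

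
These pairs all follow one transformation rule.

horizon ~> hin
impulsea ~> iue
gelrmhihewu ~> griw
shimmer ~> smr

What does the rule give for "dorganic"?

dgi

The transformation: keep one character in every 3, starting at position 1 (positions 1st, 4th, 7th, ...).
So "dorganic" becomes "dgi".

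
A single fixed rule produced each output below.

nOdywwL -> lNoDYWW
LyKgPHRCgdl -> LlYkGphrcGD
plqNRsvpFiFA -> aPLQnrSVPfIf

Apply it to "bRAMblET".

Looking at the pairs, the operation is to flip the case of every letter, then move the last character to the front.
"bRAMblET" → "tBramBLe".

tBramBLe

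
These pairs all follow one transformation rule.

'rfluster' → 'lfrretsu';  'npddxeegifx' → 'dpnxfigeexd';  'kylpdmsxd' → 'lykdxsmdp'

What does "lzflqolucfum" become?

In each case the input is transformed by: move the first 3 characters to the end (rotate left by 3), then reverse the string.
Starting from "lzflqolucfum": after the first operation, "lqolucfumlzf"; after the second, "fzlmufculoql".

fzlmufculoql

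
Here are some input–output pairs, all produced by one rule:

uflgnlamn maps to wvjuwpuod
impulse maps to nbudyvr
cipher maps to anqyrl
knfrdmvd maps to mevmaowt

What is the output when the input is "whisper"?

anybrqf

In each case the input is transformed by: shift every letter 9 places forward in the alphabet (wrapping around), then reverse the string.
On "whisper" that produces "anybrqf".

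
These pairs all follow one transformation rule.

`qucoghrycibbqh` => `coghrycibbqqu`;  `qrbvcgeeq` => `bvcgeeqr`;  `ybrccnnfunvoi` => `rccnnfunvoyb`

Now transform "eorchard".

The rule is to delete the last character, then move the first 2 characters to the end (rotate left by 2).
So "eorchard" becomes "rchareo".

rchareo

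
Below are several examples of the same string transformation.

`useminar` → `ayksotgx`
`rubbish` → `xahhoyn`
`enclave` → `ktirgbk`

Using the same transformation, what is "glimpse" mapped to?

What's happening: shift every letter 6 places forward in the alphabet (wrapping around).
"glimpse" → "mrosvyk".

mrosvyk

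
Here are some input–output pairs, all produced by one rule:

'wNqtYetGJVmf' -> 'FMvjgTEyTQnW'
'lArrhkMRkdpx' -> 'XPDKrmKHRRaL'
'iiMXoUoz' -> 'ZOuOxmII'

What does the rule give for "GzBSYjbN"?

Each output is the input with this applied: reverse the string, then flip the case of every letter.
So "GzBSYjbN" becomes "nBJysbZg".

nBJysbZg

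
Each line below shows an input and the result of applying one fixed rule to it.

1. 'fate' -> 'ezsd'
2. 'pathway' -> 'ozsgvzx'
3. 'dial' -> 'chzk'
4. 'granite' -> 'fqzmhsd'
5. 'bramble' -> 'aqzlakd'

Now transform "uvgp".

tufo

The pattern: shift every letter 1 place backward in the alphabet (wrapping around).
For "uvgp" the result is "tufo".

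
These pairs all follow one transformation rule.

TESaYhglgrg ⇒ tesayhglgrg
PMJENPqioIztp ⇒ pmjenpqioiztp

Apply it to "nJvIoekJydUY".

njvioekjyduy

Rule — convert every letter to lowercase.
Doing the same to "nJvIoekJydUY": "njvioekjyduy".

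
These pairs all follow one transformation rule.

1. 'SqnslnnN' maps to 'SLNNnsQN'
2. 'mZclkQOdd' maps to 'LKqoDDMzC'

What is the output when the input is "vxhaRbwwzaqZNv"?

ArBWWZAQznVVXH

In each case the input is transformed by: move the first 3 characters to the end (rotate left by 3), then flip the case of every letter.
Applying both steps to "vxhaRbwwzaqZNv": "aRbwwzaqZNvvxh", then "ArBWWZAQznVVXH".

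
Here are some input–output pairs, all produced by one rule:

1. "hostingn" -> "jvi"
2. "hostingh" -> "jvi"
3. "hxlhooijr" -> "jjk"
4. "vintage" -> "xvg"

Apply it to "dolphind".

Looking at the pairs, the operation is to shift every letter 2 places forward in the alphabet (wrapping around), then keep one character in every 3, starting at position 1 (positions 1st, 4th, 7th, ...).
Starting from "dolphind": after the first operation, "fqnrjkpf"; after the second, "frp".

frp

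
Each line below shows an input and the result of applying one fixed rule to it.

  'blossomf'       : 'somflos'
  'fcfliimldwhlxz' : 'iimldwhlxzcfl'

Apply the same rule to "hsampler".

The transformation: delete the first character, then move the first 3 characters to the end (rotate left by 3).
On "hsampler": the first step gives "sampler", and the second then gives "plersam".

plersam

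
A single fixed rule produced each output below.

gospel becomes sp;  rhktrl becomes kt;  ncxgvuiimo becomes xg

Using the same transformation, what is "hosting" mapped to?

The transformation: move the first 2 characters to the end (rotate left by 2), then keep only the first 2 characters.
Doing the same to "hosting": "st".

st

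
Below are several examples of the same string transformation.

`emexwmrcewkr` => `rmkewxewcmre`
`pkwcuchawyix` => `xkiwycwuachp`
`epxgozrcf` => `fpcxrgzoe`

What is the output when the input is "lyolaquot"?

Rule — take characters alternately from the front and the back (1st, last, 2nd, 2nd-last, ...), then move the first character to the end.
For "lyolaquot", step one produces "ltyooulqa"; step two turns that into "tyooulqal".

tyooulqal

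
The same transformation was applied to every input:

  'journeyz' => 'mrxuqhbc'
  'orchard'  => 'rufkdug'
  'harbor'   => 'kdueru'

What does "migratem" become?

What's happening: shift every letter 3 places forward in the alphabet (wrapping around).
Applying that to "migratem" gives "pljudwhp".

pljudwhp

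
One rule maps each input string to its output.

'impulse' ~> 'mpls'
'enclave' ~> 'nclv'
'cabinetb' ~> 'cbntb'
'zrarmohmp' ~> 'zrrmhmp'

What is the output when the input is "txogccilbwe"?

In each case the input is transformed by: remove every vowel.
For "txogccilbwe" the result is "txgcclbw".

txgcclbw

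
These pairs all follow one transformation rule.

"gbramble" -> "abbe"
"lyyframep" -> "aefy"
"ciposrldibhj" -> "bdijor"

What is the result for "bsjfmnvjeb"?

bfjns

Each output is the input with this applied: keep every other character starting from the second (positions 2nd, 4th, 6th, ...), then sort the characters into alphabetical order.
"bsjfmnvjeb" → "sfnjb" → "bfjns".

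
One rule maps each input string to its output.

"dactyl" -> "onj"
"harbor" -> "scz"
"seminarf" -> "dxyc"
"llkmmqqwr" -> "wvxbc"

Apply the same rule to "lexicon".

winy

What's happening: keep every other character starting from the first (positions 1st, 3rd, 5th, ...), then shift every letter 11 places forward in the alphabet (wrapping around).
On "lexicon": the first step gives "lxcn", and the second then gives "winy".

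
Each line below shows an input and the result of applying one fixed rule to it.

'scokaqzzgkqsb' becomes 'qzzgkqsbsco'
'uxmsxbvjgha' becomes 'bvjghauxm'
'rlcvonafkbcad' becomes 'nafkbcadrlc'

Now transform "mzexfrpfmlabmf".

rpfmlabmfmze

Rule — move the first 3 characters to the end (rotate left by 3), then delete the first 2 characters.
"mzexfrpfmlabmf" → "xfrpfmlabmfmze" → "rpfmlabmfmze".
(Check on "rlcvonafkbcad": → "vonafkbcadrlc" → "nafkbcadrlc" ✓)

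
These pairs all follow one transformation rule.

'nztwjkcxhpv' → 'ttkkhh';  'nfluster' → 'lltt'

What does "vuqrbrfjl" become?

Each output is the input with this applied: keep one character in every 3, starting at position 3 (positions 3rd, 6th, 9th, ...), then double every character.
Applying both steps to "vuqrbrfjl": "qrl", then "qqrrll".

qqrrll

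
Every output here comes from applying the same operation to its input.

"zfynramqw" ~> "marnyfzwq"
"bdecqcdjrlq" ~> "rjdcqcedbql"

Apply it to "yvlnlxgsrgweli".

What's happening: move the last 2 characters to the front (rotate right by 2), then reverse the string.
Working it through for "yvlnlxgsrgweli": intermediate "liyvlnlxgsrgwe", final "ewgrsgxlnlvyil".

ewgrsgxlnlvyil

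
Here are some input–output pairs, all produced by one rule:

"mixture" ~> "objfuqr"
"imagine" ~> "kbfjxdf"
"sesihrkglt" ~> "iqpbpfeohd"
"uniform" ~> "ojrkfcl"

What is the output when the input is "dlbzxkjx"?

guaiywuh

The rule is to shift every letter 3 places backward in the alphabet (wrapping around), then move the last 2 characters to the front (rotate right by 2).
On "dlbzxkjx" that produces "guaiywuh".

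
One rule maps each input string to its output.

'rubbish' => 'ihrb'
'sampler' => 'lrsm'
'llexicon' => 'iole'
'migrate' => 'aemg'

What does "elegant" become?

atee

Rule — keep every other character starting from the first (positions 1st, 3rd, 5th, ...), then move the last 2 characters to the front (rotate right by 2).
Applying both steps to "elegant": "eeat", then "atee".
(Check on "sampler": → "smlr" → "lrsm" ✓)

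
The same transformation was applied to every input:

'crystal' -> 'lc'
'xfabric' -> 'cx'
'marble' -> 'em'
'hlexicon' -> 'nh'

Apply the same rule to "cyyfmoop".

pc

The rule is to move the first character to the end, then keep only the last 2 characters.
Applying that to "cyyfmoop" gives "pc".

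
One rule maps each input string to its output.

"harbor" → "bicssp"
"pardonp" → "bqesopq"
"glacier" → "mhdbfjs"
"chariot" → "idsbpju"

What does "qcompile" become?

drnpjqfm

In each case the input is transformed by: shift every letter 1 place forward in the alphabet (wrapping around), then swap each adjacent pair of characters (1↔2, 3↔4, ...).
Applying that to "qcompile" gives "drnpjqfm".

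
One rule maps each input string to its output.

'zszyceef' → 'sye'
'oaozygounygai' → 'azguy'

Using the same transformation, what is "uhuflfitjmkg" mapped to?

What's happening: delete the last 2 characters, then keep every other character starting from the second (positions 2nd, 4th, 6th, ...).
Starting from "uhuflfitjmkg": after the first operation, "uhuflfitjm"; after the second, "hfftm".

hfftm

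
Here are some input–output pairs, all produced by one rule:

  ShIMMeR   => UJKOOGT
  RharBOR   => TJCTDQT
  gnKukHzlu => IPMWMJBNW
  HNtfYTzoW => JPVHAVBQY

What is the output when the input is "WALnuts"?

The transformation: shift every letter 2 places forward in the alphabet (wrapping around), then convert every letter to uppercase.
On "WALnuts": the first step gives "YCNpwvu", and the second then gives "YCNPWVU".
(Check on "gnKukHzlu": → "ipMwmJbnw" → "IPMWMJBNW" ✓)

YCNPWVU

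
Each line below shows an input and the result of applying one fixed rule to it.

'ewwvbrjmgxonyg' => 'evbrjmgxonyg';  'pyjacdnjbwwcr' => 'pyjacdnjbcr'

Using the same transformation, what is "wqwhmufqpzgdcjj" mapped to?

Rule — remove every "w".
So "wqwhmufqpzgdcjj" becomes "qhmufqpzgdcjj".

qhmufqpzgdcjj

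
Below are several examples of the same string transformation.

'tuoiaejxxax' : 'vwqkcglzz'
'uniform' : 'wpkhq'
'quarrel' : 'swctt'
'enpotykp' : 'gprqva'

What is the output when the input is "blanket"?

Looking at the pairs, the operation is to shift every letter 2 places forward in the alphabet (wrapping around), then delete the last 2 characters.
"blanket" → "dncpmgv" → "dncpm".

dncpm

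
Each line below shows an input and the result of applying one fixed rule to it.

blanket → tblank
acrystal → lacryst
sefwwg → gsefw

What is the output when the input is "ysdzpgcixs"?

sysdzpgci

Rule — move the last 2 characters to the front (rotate right by 2), then delete the first character.
For "ysdzpgcixs", step one produces "xsysdzpgci"; step two turns that into "sysdzpgci".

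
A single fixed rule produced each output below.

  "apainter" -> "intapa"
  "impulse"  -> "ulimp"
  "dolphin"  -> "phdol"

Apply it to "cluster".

stclu

Each output is the input with this applied: delete the last 2 characters, then move the first 3 characters to the end (rotate left by 3).
Applying that to "cluster" gives "stclu".
(Check on "apainter": → "apaint" → "intapa" ✓)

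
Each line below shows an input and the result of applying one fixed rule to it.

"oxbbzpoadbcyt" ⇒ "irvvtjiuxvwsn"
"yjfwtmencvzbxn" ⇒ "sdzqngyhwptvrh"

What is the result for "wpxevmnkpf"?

In each case the input is transformed by: shift every letter 6 places backward in the alphabet (wrapping around).
Applying that to "wpxevmnkpf" gives "qjrypghejz".

qjrypghejz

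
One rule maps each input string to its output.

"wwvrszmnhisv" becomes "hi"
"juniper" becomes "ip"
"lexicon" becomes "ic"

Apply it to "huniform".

Looking at the pairs, the operation is to delete the last 2 characters, then keep only the last 2 characters.
"huniform" → "fo".

fo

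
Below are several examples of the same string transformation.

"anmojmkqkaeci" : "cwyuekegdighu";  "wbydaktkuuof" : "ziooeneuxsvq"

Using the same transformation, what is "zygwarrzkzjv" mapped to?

Looking at the pairs, the operation is to shift every letter 6 places backward in the alphabet (wrapping around), then reverse the string.
Applying both steps to "zygwarrzkzjv": "tsaqulltetdp", then "pdtetlluqast".

pdtetlluqast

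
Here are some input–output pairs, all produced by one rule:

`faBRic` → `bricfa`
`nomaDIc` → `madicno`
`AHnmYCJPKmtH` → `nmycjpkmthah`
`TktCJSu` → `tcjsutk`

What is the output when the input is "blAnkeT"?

anketbl

What's happening: move the first 2 characters to the end (rotate left by 2), then convert every letter to lowercase.
Working it through for "blAnkeT": intermediate "AnkeTbl", final "anketbl".
(Check on "faBRic": → "BRicfa" → "bricfa" ✓)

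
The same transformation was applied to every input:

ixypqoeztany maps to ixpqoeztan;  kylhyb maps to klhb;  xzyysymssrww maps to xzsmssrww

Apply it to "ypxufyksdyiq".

pxufksdiq

The pattern: remove every "y".
For "ypxufyksdyiq" the result is "pxufksdiq".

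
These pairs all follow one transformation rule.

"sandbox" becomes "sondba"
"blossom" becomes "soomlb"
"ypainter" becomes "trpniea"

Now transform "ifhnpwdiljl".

The pattern: sort the characters into reverse alphabetical order, then delete the first character.
For "ifhnpwdiljl", step one produces "wpnlljiihfd"; step two turns that into "pnlljiihfd".
(Check on "sandbox": → "xsondba" → "sondba" ✓)

pnlljiihfd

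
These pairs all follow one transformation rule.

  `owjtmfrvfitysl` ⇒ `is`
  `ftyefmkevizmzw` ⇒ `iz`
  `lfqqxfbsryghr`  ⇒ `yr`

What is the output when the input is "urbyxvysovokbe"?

vb

What's happening: keep one character in every 3, starting at position 1 (positions 1st, 4th, 7th, ...), then delete the first 3 characters.
Applying that to "urbyxvysovokbe" gives "vb".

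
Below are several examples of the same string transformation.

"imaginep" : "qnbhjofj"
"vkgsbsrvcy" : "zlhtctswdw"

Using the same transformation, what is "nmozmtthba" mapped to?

The pattern: shift every letter 1 place forward in the alphabet (wrapping around), then swap the first and last characters.
So "nmozmtthba" becomes "bnpanuuico".

bnpanuuico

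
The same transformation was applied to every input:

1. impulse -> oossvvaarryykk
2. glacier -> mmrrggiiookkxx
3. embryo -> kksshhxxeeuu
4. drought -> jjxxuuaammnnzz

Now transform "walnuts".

The pattern: shift every letter 6 places forward in the alphabet (wrapping around), then double every character.
Working it through for "walnuts": intermediate "cgrtazy", final "ccggrrttaazzyy".

ccggrrttaazzyy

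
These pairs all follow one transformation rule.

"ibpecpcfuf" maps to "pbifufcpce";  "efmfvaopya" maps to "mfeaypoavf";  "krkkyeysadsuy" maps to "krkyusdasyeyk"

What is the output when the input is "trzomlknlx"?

Rule — move the first 3 characters to the end (rotate left by 3), then reverse the string.
Working it through for "trzomlknlx": intermediate "omlknlxtrz", final "zrtxlnklmo".
(Check on "efmfvaopya": → "fvaopyaefm" → "mfeaypoavf" ✓)

zrtxlnklmo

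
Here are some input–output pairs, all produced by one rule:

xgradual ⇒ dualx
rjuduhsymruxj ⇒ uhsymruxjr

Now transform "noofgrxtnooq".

What's happening: move the first character to the end, then delete the first 3 characters.
Starting from "noofgrxtnooq": after the first operation, "oofgrxtnooqn"; after the second, "grxtnooqn".
(Check on "xgradual": → "gradualx" → "dualx" ✓)

grxtnooqn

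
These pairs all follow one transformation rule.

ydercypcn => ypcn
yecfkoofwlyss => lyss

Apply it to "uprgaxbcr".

xbcr

Rule — keep only the last 4 characters.
Applying that to "uprgaxbcr" gives "xbcr".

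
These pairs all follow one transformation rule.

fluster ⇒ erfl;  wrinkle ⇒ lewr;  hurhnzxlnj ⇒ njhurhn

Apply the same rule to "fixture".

refi

Rule — move the last 2 characters to the front (rotate right by 2), then delete the last 3 characters.
"fixture" → "refixtu" → "refi".
(Check on "fluster": → "erflust" → "erfl" ✓)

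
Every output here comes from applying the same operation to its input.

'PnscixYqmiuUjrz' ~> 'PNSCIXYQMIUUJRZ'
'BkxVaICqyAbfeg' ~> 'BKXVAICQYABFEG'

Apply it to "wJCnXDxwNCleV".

WJCNXDXWNCLEV

Rule — convert every letter to uppercase.
Applying that to "wJCnXDxwNCleV" gives "WJCNXDXWNCLEV".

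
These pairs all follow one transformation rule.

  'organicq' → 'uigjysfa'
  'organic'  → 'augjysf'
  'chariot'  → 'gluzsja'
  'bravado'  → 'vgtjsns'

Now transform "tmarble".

dwlesjt

What's happening: move the last 2 characters to the front (rotate right by 2), then shift every letter 8 places backward in the alphabet (wrapping around).
Applying both steps to "tmarble": "letmarb", then "dwlesjt".
(Check on "organicq": → "cqorgani" → "uigjysfa" ✓)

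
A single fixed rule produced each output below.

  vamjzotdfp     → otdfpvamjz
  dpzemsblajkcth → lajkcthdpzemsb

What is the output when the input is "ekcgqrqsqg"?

rqsqgekcgq

Looking at the pairs, the operation is to swap the front and back halves of the string.
On "ekcgqrqsqg" that produces "rqsqgekcgq".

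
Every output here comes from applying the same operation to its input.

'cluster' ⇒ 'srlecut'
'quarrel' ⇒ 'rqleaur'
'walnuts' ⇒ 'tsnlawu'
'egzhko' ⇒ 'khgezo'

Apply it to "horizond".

The pattern: sort the characters into reverse alphabetical order, then move the first 2 characters to the end (rotate left by 2).
Starting from "horizond": after the first operation, "zroonihd"; after the second, "oonihdzr".
(Check on "cluster": → "utsrlec" → "srlecut" ✓)

oonihdzr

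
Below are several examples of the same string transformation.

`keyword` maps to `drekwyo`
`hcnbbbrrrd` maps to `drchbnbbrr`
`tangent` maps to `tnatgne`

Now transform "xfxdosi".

The transformation: move the last 2 characters to the front (rotate right by 2), then swap each adjacent pair of characters (1↔2, 3↔4, ...).
Working it through for "xfxdosi": intermediate "sixfxdo", final "isfxdxo".

isfxdxo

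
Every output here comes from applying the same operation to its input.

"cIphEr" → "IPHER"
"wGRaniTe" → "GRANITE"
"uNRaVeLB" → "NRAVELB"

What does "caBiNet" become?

ABINET

Rule — delete the first character, then convert every letter to uppercase.
For "caBiNet", step one produces "aBiNet"; step two turns that into "ABINET".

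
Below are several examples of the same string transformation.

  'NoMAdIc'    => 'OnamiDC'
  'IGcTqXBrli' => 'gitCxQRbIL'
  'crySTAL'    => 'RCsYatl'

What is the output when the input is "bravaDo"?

The rule is to swap each adjacent pair of characters (1↔2, 3↔4, ...), then flip the case of every letter.
Starting from "bravaDo": after the first operation, "rbvaDao"; after the second, "RBVAdAO".
(Check on "NoMAdIc": → "oNAMIdc" → "OnamiDC" ✓)

RBVAdAO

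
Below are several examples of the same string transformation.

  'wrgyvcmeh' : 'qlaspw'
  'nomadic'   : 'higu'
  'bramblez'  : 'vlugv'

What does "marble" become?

The pattern: shift every letter 6 places backward in the alphabet (wrapping around), then delete the last 3 characters.
Starting from "marble": after the first operation, "gulvfy"; after the second, "gul".

gul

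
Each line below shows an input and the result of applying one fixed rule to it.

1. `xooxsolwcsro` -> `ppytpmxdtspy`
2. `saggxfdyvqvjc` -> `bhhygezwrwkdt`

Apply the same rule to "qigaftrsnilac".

Rule — shift every letter 1 place forward in the alphabet (wrapping around), then move the first character to the end.
Doing the same to "qigaftrsnilac": "jhbgustojmbdr".

jhbgustojmbdr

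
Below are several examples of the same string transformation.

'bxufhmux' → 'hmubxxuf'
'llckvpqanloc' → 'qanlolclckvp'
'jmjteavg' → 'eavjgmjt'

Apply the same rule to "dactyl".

Each output is the input with this applied: swap the first and last characters, then swap the front and back halves of the string.
Doing the same to "dactyl": "tydlac".
(Check on "llckvpqanloc": → "clckvpqanlol" → "qanlolclckvp" ✓)

tydlac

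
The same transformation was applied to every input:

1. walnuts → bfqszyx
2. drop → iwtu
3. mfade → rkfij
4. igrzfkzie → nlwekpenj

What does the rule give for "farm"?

kfwr

The pattern: shift every letter 5 places forward in the alphabet (wrapping around).
For "farm" the result is "kfwr".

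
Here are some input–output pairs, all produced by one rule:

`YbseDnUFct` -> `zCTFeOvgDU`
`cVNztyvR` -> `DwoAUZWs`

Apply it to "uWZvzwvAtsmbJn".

Rule — flip the case of every letter, then shift every letter 1 place forward in the alphabet (wrapping around).
For "uWZvzwvAtsmbJn" the result is "VxaWAXWbUTNCkO".

VxaWAXWbUTNCkO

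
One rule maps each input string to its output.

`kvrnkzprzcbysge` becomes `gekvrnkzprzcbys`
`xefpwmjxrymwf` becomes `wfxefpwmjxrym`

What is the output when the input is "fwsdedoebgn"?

gnfwsdedoeb

The transformation: move the last 2 characters to the front (rotate right by 2).
Doing the same to "fwsdedoebgn": "gnfwsdedoeb".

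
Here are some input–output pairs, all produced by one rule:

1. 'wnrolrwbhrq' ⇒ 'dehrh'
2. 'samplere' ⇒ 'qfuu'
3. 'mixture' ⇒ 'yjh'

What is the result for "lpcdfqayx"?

ftgo

What's happening: shift every letter 10 places backward in the alphabet (wrapping around), then keep every other character starting from the second (positions 2nd, 4th, 6th, ...).
Applying both steps to "lpcdfqayx": "bfstvgqon", then "ftgo".
(Check on "samplere": → "iqcfbuhu" → "qfuu" ✓)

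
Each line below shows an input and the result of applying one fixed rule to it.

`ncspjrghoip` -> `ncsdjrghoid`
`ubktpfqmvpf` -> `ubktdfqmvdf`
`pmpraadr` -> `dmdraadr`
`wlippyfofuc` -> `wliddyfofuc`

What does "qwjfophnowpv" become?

The transformation: replace every "p" with "d".
"qwjfophnowpv" → "qwjfodhnowdv".

qwjfodhnowdv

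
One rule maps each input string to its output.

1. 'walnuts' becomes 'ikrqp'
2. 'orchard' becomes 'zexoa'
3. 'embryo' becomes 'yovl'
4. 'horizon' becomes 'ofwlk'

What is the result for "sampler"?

jmibo

The rule is to shift every letter 3 places backward in the alphabet (wrapping around), then delete the first 2 characters.
On "sampler": the first step gives "pxjmibo", and the second then gives "jmibo".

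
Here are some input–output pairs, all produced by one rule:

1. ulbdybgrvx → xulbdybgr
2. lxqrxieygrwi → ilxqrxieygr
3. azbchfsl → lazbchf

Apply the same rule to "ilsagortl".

The transformation: move the last 2 characters to the front (rotate right by 2), then delete the first character.
Starting from "ilsagortl": after the first operation, "tlilsagor"; after the second, "lilsagor".

lilsagor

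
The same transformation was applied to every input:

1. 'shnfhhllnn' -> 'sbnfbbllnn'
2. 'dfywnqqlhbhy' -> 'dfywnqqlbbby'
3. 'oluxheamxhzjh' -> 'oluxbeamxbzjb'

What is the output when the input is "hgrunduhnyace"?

The pattern: replace every "h" with "b".
"hgrunduhnyace" → "bgrundubnyace".

bgrundubnyace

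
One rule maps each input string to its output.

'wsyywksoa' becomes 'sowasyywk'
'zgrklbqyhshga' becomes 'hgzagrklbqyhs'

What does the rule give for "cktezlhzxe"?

What's happening: swap the first and last characters, then move the last 3 characters to the front (rotate right by 3).
So "cktezlhzxe" becomes "zxcektezlh".

zxcektezlh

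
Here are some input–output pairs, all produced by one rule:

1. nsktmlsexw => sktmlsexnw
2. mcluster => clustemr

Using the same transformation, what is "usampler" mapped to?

The transformation: swap the first and last characters, then move the first character to the end.
"usampler" → "rsampleu" → "sampleur".

sampleur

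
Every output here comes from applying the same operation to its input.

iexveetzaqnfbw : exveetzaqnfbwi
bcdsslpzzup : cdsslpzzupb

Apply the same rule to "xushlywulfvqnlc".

In each case the input is transformed by: move the first character to the end.
On "xushlywulfvqnlc" that produces "ushlywulfvqnlcx".

ushlywulfvqnlcx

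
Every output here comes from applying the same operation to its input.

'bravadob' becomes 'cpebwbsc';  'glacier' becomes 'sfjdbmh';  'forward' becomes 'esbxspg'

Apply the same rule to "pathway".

Rule — shift every letter 1 place forward in the alphabet (wrapping around), then reverse the string.
For "pathway", step one produces "qbuixbz"; step two turns that into "zbxiubq".

zbxiubq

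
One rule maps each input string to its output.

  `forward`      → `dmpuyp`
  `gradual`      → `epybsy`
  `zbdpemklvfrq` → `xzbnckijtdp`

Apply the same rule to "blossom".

Rule — shift every letter 2 places backward in the alphabet (wrapping around), then delete the last character.
For "blossom", step one produces "zjmqqmk"; step two turns that into "zjmqqm".

zjmqqm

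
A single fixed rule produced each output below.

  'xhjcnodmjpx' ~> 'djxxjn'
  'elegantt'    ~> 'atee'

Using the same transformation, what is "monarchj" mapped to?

rhmn

Looking at the pairs, the operation is to keep every other character starting from the first (positions 1st, 3rd, 5th, ...), then swap the front and back halves of the string.
"monarchj" → "rhmn".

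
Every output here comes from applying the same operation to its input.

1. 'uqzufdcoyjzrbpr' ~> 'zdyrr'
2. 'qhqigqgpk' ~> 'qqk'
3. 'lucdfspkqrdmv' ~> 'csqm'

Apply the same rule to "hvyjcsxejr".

ysj

The pattern: keep one character in every 3, starting at position 3 (positions 3rd, 6th, 9th, ...).
For "hvyjcsxejr" the result is "ysj".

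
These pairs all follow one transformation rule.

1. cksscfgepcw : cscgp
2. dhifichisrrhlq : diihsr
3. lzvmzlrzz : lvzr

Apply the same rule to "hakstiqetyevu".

hktqte

The rule is to keep every other character starting from the first (positions 1st, 3rd, 5th, ...), then delete the last character.
"hakstiqetyevu" → "hktqte".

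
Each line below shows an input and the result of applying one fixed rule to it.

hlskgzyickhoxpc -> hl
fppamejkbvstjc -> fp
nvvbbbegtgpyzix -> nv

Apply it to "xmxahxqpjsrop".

In each case the input is transformed by: keep only the first 2 characters.
For "xmxahxqpjsrop" the result is "xm".

xm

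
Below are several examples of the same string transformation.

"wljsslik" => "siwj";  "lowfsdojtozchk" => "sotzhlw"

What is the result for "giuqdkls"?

dlgu

In each case the input is transformed by: keep every other character starting from the first (positions 1st, 3rd, 5th, ...), then move the first 2 characters to the end (rotate left by 2).
Working it through for "giuqdkls": intermediate "gudl", final "dlgu".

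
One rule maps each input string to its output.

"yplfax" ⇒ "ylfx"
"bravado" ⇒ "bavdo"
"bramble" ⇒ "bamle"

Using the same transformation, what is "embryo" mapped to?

The pattern: double every character, then keep one character in every 3, starting at position 2 (positions 2nd, 5th, 8th, ...).
For "embryo", step one produces "eemmbbrryyoo"; step two turns that into "ebro".

ebro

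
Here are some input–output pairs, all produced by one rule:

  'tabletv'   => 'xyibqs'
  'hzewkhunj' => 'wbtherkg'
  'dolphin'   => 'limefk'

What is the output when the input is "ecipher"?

Each output is the input with this applied: delete the first character, then shift every letter 3 places backward in the alphabet (wrapping around).
Doing the same to "ecipher": "zfmebo".

zfmebo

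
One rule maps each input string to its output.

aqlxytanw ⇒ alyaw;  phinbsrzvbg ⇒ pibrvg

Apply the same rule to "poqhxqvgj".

pqxvj

The pattern: keep every other character starting from the first (positions 1st, 3rd, 5th, ...).
For "poqhxqvgj" the result is "pqxvj".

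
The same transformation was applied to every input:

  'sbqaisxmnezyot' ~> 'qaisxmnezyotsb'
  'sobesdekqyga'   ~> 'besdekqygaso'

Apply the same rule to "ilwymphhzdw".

In each case the input is transformed by: move the first 2 characters to the end (rotate left by 2).
Applying that to "ilwymphhzdw" gives "wymphhzdwil".

wymphhzdwil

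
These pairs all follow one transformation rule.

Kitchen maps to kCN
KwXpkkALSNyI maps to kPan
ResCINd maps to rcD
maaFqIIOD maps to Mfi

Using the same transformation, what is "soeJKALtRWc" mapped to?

Each output is the input with this applied: keep one character in every 3, starting at position 1 (positions 1st, 4th, 7th, ...), then flip the case of every letter.
For "soeJKALtRWc", step one produces "sJLW"; step two turns that into "Sjlw".
(Check on "ResCINd": → "RCd" → "rcD" ✓)

Sjlw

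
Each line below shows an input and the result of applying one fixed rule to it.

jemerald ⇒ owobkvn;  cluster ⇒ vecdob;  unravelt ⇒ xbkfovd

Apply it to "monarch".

yxkbmr

The transformation: delete the first character, then shift every letter 10 places forward in the alphabet (wrapping around).
Starting from "monarch": after the first operation, "onarch"; after the second, "yxkbmr".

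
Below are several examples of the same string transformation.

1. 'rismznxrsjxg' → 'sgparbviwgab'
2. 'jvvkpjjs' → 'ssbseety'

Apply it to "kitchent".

nwctrclq

The rule is to shift every letter 9 places forward in the alphabet (wrapping around), then move the last 3 characters to the front (rotate right by 3).
Working it through for "kitchent": intermediate "trclqnwc", final "nwctrclq".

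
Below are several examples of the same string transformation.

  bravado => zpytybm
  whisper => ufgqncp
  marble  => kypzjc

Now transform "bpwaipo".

The rule is to shift every letter 2 places backward in the alphabet (wrapping around).
So "bpwaipo" becomes "znuygnm".

znuygnm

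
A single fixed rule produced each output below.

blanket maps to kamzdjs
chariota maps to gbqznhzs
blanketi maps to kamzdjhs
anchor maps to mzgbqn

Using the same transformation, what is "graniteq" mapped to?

qfmzshpd

The rule is to swap each adjacent pair of characters (1↔2, 3↔4, ...), then shift every letter 1 place backward in the alphabet (wrapping around).
Applying both steps to "graniteq": "rgnatiqe", then "qfmzshpd".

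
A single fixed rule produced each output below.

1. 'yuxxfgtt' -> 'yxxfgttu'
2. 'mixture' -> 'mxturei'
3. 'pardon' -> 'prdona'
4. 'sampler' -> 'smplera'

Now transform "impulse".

Rule — move the first character to the end, then swap the first and last characters.
For "impulse", step one produces "mpulsei"; step two turns that into "ipulsem".

ipulsem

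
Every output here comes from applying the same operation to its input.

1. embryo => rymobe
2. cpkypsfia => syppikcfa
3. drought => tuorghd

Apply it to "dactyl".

tydlac

Each output is the input with this applied: sort the characters into reverse alphabetical order, then swap each adjacent pair of characters (1↔2, 3↔4, ...).
Applying both steps to "dactyl": "ytldca", then "tydlac".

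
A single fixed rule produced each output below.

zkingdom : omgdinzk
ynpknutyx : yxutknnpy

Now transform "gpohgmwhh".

The pattern: reverse the string, then swap each adjacent pair of characters (1↔2, 3↔4, ...).
So "gpohgmwhh" becomes "hhmwhgpog".

hhmwhgpog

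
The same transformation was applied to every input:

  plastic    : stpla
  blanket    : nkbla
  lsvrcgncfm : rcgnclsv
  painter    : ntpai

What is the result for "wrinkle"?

The transformation: delete the last 2 characters, then move the first 3 characters to the end (rotate left by 3).
Working it through for "wrinkle": intermediate "wrink", final "nkwri".
(Check on "lsvrcgncfm": → "lsvrcgnc" → "rcgnclsv" ✓)

nkwri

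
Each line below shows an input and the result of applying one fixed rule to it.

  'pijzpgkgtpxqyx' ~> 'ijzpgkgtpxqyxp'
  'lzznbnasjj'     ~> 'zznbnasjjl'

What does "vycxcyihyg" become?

What's happening: move the first character to the end.
Applying that to "vycxcyihyg" gives "ycxcyihygv".

ycxcyihygv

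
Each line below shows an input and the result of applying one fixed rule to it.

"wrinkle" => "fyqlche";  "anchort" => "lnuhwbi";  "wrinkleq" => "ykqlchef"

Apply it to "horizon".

ihbilct

In each case the input is transformed by: move the last 2 characters to the front (rotate right by 2), then shift every letter 6 places backward in the alphabet (wrapping around).
For "horizon", step one produces "onhoriz"; step two turns that into "ihbilct".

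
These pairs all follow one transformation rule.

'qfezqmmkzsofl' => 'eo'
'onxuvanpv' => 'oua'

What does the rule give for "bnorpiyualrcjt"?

The rule is to keep only the vowels.
"bnorpiyualrcjt" → "oiua".

oiua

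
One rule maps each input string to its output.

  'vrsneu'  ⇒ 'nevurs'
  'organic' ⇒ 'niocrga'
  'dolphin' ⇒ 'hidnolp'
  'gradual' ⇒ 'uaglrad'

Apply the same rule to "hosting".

Each output is the input with this applied: swap the first and last characters, then move the last 3 characters to the front (rotate right by 3).
Doing the same to "hosting": "inhgost".

inhgost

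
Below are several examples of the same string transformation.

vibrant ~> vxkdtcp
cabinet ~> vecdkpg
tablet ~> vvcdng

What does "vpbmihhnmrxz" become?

bxrdokjjpotz

In each case the input is transformed by: shift every letter 2 places forward in the alphabet (wrapping around), then move the last character to the front.
Applying both steps to "vpbmihhnmrxz": "xrdokjjpotzb", then "bxrdokjjpotz".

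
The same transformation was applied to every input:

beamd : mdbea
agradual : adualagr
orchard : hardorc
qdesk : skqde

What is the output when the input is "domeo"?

What's happening: move the first 3 characters to the end (rotate left by 3).
On "domeo" that produces "eodom".

eodom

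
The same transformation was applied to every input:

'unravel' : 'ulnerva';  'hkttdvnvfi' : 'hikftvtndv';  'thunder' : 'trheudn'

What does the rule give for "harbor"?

The pattern: take characters alternately from the front and the back (1st, last, 2nd, 2nd-last, ...).
Doing the same to "harbor": "hraorb".

hraorb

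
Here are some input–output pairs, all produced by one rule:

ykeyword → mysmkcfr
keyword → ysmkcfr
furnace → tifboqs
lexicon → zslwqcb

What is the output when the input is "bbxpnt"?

Rule — shift every letter 12 places backward in the alphabet (wrapping around).
For "bbxpnt" the result is "ppldbh".

ppldbh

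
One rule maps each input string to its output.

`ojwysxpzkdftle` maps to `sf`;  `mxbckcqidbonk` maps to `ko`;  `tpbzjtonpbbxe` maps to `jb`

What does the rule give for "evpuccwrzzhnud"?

ch

The transformation: keep every other character starting from the first (positions 1st, 3rd, 5th, ...), then keep one character in every 3, starting at position 3 (positions 3rd, 6th, 9th, ...).
Working it through for "evpuccwrzzhnud": intermediate "epcwzhu", final "ch".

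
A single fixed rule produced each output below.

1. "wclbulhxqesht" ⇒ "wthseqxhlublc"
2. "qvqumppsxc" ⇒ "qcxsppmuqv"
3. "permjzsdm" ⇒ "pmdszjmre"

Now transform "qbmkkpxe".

qexpkkmb

What's happening: reverse the string, then move the last character to the front.
Applying that to "qbmkkpxe" gives "qexpkkmb".
(Check on "qvqumppsxc": → "cxsppmuqvq" → "qcxsppmuqv" ✓)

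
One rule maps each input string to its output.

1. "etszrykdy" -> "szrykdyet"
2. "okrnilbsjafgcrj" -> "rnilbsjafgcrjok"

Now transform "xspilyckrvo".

Rule — move the first 2 characters to the end (rotate left by 2).
So "xspilyckrvo" becomes "pilyckrvoxs".

pilyckrvoxs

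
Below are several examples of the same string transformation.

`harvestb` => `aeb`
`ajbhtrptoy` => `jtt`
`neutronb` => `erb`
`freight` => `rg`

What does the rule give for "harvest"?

ae

The transformation: keep one character in every 3, starting at position 2 (positions 2nd, 5th, 8th, ...).
For "harvest" the result is "ae".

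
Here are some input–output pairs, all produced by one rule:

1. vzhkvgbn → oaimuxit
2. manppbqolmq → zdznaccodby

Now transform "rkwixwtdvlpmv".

ziexjvkjgqiyc

The transformation: shift every letter 13 places forward in the alphabet (wrapping around) — i.e. ROT13, then move the last 2 characters to the front (rotate right by 2).
Applying that to "rkwixwtdvlpmv" gives "ziexjvkjgqiyc".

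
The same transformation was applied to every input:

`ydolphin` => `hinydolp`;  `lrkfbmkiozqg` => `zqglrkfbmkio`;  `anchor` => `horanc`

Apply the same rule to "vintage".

agevint

Looking at the pairs, the operation is to move the last 3 characters to the front (rotate right by 3).
On "vintage" that produces "agevint".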